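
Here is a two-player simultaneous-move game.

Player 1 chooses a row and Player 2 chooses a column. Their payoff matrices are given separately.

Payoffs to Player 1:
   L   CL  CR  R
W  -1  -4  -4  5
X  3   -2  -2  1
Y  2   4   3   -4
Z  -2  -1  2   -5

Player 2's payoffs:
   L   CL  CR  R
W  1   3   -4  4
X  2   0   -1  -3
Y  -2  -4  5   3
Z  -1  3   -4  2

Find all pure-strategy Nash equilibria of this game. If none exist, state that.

Player 1 against L: payoffs -1, 3, 2, -2 → best response X.
Player 1 against CL: payoffs -4, -2, 4, -1 → best response Y.
Player 1 against CR: payoffs -4, -2, 3, 2 → best response Y.
Player 1 against R: payoffs 5, 1, -4, -5 → best response W.
Player 2 against W: payoffs 1, 3, -4, 4 → best response R.
Player 2 against X: payoffs 2, 0, -1, -3 → best response L.
Player 2 against Y: payoffs -2, -4, 5, 3 → best response CR.
Player 2 against Z: payoffs -1, 3, -4, 2 → best response CL.
Mutual best responses: (W, R); (X, L); (Y, CR).

(W, R), (X, L), (Y, CR)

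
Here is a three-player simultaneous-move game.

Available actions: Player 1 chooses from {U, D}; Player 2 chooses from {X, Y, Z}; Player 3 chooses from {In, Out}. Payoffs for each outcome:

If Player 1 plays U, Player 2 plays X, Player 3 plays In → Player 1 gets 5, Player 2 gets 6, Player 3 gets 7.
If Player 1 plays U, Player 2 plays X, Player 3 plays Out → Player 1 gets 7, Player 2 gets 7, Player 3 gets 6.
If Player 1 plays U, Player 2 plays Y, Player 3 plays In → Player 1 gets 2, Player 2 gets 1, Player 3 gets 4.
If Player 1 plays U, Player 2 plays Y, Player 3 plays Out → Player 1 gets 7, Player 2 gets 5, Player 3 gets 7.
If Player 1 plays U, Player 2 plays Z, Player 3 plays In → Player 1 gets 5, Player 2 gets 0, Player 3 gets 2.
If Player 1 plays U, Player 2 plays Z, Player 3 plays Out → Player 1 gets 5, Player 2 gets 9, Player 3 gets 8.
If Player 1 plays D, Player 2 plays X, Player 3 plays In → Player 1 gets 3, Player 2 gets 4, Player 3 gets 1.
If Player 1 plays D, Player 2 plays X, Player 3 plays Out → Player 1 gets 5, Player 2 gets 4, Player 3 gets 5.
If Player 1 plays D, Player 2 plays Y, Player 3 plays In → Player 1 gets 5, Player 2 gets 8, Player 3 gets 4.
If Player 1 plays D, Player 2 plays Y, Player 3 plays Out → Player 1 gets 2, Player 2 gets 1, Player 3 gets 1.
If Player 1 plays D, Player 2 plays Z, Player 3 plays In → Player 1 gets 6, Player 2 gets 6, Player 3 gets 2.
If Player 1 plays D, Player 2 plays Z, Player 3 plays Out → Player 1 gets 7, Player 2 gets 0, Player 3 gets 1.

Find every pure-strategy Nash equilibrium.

The pure Nash equilibria are (U, X, In) and (D, Y, In).

Player 1 against (X, In): payoffs 5, 3 → best response U.
Player 1 against (X, Out): payoffs 7, 5 → best response U.
Player 1 against (Y, In): payoffs 2, 5 → best response D.
Player 1 against (Y, Out): payoffs 7, 2 → best response U.
Player 1 against (Z, In): payoffs 5, 6 → best response D.
Player 1 against (Z, Out): payoffs 5, 7 → best response D.
Player 2 against (U, In): payoffs 6, 1, 0 → best response X.
Player 2 against (U, Out): payoffs 7, 5, 9 → best response Z.
Player 2 against (D, In): payoffs 4, 8, 6 → best response Y.
Player 2 against (D, Out): payoffs 4, 1, 0 → best response X.
Player 3 against (U, X): payoffs 7, 6 → best response In.
Player 3 against (U, Y): payoffs 4, 7 → best response Out.
Player 3 against (U, Z): payoffs 2, 8 → best response Out.
Player 3 against (D, X): payoffs 1, 5 → best response Out.
Player 3 against (D, Y): payoffs 4, 1 → best response In.
Player 3 against (D, Z): payoffs 2, 1 → best response In.
Mutual best responses: (U, X, In); (D, Y, In).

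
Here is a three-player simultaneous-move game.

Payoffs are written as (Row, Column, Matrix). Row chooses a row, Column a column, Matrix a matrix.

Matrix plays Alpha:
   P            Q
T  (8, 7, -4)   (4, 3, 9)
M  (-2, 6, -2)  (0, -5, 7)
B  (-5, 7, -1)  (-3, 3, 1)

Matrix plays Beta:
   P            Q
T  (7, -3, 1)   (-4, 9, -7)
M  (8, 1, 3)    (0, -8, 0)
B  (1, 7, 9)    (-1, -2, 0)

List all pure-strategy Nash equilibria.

(T, P, Alpha): Matrix can switch to Beta (-4 → 1). Not NE.
(T, P, Beta): Row can switch to M (7 → 8). Not NE.
(T, Q, Alpha): Column can switch to P (3 → 7). Not NE.
(T, Q, Beta): Row can switch to M (-4 → 0). Not NE.
(M, P, Alpha): Row can switch to T (-2 → 8). Not NE.
(M, P, Beta): Row gets 8, best alternative 7; Column gets 1, best alternative -8; Matrix gets 3, best alternative -2. No profitable deviation — NE.
(M, Q, Alpha): Row can switch to T (0 → 4). Not NE.
(The remaining 5 profiles each have a profitable deviation by the same check.)

The unique pure-strategy Nash equilibrium is (M, P, Beta).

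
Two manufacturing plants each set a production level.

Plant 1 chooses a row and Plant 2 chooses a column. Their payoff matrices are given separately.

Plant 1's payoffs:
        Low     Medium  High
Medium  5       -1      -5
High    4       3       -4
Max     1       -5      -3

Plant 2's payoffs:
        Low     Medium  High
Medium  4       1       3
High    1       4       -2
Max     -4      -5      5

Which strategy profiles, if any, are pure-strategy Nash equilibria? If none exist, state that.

(Medium, Low), (High, Medium), (Max, High)

(Medium, Low): Plant 1 gets 5, best alternative 4; Plant 2 gets 4, best alternative 3. No profitable deviation — NE.
(Medium, Medium): Plant 1 can switch to High (-1 → 3). Not NE.
(Medium, High): Plant 1 can switch to High (-5 → -4). Not NE.
(High, Low): Plant 1 can switch to Medium (4 → 5). Not NE.
(High, Medium): Plant 1 gets 3, best alternative -1; Plant 2 gets 4, best alternative 1. No profitable deviation — NE.
(High, High): Plant 1 can switch to Max (-4 → -3). Not NE.
(Max, Low): Plant 1 can switch to Medium (1 → 5). Not NE.
(Max, Medium): Plant 1 can switch to Medium (-5 → -1). Not NE.
(Max, High): Plant 1 gets -3, best alternative -4; Plant 2 gets 5, best alternative -4. No profitable deviation — NE.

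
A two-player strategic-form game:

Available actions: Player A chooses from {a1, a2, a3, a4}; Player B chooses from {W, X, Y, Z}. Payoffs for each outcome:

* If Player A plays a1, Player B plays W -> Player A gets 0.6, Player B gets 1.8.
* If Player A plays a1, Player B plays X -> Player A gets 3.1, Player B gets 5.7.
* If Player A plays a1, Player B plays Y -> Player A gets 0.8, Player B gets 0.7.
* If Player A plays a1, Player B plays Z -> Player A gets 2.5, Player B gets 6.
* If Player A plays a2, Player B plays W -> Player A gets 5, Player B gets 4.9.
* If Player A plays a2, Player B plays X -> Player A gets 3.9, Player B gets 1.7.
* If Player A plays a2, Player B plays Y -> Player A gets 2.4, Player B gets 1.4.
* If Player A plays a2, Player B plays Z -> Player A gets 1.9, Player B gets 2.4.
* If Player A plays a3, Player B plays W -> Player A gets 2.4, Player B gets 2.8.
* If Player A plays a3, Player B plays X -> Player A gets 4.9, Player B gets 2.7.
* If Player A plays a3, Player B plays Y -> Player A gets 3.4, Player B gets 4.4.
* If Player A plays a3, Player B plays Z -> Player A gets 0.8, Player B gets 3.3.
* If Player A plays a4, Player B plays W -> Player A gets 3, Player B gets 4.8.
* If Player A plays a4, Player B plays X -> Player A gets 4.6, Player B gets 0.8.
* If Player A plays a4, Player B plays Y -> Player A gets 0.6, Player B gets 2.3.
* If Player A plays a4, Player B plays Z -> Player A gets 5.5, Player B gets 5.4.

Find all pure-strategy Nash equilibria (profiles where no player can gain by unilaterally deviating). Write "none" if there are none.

(a2, W) and (a3, Y) and (a4, Z)

Check each profile: it is a Nash equilibrium iff no player can strictly gain by switching unilaterally.
(a1, W): Player A can switch to a2 (0.6 → 5). Not NE.
(a1, X): Player A can switch to a2 (3.1 → 3.9). Not NE.
(a1, Y): Player A can switch to a2 (0.8 → 2.4). Not NE.
(a1, Z): Player A can switch to a4 (2.5 → 5.5). Not NE.
(a2, W): Player A gets 5, best alternative 3; Player B gets 4.9, best alternative 2.4. No profitable deviation — NE.
(a2, X): Player A can switch to a3 (3.9 → 4.9). Not NE.
(a2, Y): Player A can switch to a3 (2.4 → 3.4). Not NE.
(a3, Y): Player A gets 3.4, best alternative 2.4; Player B gets 4.4, best alternative 3.3. No profitable deviation — NE.
(a4, Z): Player A gets 5.5, best alternative 2.5; Player B gets 5.4, best alternative 4.8. No profitable deviation — NE.
(The remaining 7 profiles each have a profitable deviation by the same check.)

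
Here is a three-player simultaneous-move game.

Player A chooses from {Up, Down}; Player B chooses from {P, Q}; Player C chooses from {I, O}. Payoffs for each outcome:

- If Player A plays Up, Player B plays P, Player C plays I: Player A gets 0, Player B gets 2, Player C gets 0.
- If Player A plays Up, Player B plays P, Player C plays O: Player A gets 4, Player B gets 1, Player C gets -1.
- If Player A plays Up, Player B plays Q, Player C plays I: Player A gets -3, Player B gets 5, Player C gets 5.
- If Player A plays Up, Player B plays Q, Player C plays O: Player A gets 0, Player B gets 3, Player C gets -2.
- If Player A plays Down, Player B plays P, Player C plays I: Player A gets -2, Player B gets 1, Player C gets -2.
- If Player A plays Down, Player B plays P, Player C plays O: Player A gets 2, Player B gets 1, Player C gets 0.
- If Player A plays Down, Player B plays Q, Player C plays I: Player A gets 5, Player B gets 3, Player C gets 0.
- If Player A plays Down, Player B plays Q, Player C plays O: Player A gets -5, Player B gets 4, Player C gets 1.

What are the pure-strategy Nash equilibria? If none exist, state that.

(Up, P, I): Player B can switch to Q (2 → 5). Not NE.
(Up, P, O): Player B can switch to Q (1 → 3). Not NE.
(Up, Q, I): Player A can switch to Down (-3 → 5). Not NE.
(Up, Q, O): Player C can switch to I (-2 → 5). Not NE.
(Down, P, I): Player A can switch to Up (-2 → 0). Not NE.
(Down, P, O): Player A can switch to Up (2 → 4). Not NE.
(Down, Q, I): Player C can switch to O (0 → 1). Not NE.
(Down, Q, O): Player A can switch to Up (-5 → 0). Not NE.

No pure-strategy Nash equilibrium.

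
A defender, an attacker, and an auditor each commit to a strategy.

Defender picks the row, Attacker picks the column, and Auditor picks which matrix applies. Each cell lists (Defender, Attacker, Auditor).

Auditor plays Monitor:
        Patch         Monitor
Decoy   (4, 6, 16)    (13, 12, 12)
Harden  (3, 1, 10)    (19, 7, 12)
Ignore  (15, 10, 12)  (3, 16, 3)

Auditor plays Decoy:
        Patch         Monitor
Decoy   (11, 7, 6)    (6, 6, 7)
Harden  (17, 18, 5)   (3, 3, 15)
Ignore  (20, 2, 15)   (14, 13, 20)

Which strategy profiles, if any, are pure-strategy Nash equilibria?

(Ignore, Monitor, Decoy)

(Decoy, Patch, Monitor): Defender can switch to Ignore (4 → 15). Not NE.
(Decoy, Patch, Decoy): Defender can switch to Harden (11 → 17). Not NE.
(Decoy, Monitor, Monitor): Defender can switch to Harden (13 → 19). Not NE.
(Decoy, Monitor, Decoy): Defender can switch to Ignore (6 → 14). Not NE.
(Harden, Patch, Monitor): Defender can switch to Decoy (3 → 4). Not NE.
(Harden, Patch, Decoy): Defender can switch to Ignore (17 → 20). Not NE.
(Harden, Monitor, Monitor): Auditor can switch to Decoy (12 → 15). Not NE.
(Harden, Monitor, Decoy): Defender can switch to Decoy (3 → 6). Not NE.
(Ignore, Patch, Monitor): Attacker can switch to Monitor (10 → 16). Not NE.
(Ignore, Patch, Decoy): Attacker can switch to Monitor (2 → 13). Not NE.
(Ignore, Monitor, Decoy): Defender gets 14, best alternative 6; Attacker gets 13, best alternative 2; Auditor gets 20, best alternative 3. No profitable deviation — NE.
(The remaining 1 profile has a profitable deviation by the same check.)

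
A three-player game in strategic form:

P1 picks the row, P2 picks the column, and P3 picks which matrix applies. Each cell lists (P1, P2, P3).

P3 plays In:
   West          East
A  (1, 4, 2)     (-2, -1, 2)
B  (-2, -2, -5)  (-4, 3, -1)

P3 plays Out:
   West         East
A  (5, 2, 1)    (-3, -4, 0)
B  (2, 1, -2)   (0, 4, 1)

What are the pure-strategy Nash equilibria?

P1 against (West, In): payoffs 1, -2 → best response A.
P1 against (West, Out): payoffs 5, 2 → best response A.
P1 against (East, In): payoffs -2, -4 → best response A.
P1 against (East, Out): payoffs -3, 0 → best response B.
P2 against (A, In): payoffs 4, -1 → best response West.
P2 against (A, Out): payoffs 2, -4 → best response West.
P2 against (B, In): payoffs -2, 3 → best response East.
P2 against (B, Out): payoffs 1, 4 → best response East.
P3 against (A, West): payoffs 2, 1 → best response In.
P3 against (A, East): payoffs 2, 0 → best response In.
P3 against (B, West): payoffs -5, -2 → best response Out.
P3 against (B, East): payoffs -1, 1 → best response Out.
Mutual best responses: (A, West, In); (B, East, Out).

Pure-strategy Nash equilibria: (A, West, In), (B, East, Out)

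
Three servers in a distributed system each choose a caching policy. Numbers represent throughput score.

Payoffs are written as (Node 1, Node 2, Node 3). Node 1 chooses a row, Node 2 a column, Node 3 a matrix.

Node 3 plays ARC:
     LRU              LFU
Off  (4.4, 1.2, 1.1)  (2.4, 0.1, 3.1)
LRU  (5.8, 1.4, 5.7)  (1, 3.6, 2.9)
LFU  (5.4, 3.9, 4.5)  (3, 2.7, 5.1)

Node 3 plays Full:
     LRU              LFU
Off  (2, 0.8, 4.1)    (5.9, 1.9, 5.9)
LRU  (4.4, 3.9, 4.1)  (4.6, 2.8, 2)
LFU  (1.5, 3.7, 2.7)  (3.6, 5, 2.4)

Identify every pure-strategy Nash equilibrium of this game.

For each strategy profile, look for a profitable unilateral deviation.
(Off, LRU, ARC): Node 1 can switch to LRU (4.4 → 5.8). Not NE.
(Off, LRU, Full): Node 1 can switch to LRU (2 → 4.4). Not NE.
(Off, LFU, ARC): Node 1 can switch to LFU (2.4 → 3). Not NE.
(Off, LFU, Full): Node 1 gets 5.9, best alternative 4.6; Node 2 gets 1.9, best alternative 0.8; Node 3 gets 5.9, best alternative 3.1. No profitable deviation — NE.
(LRU, LRU, ARC): Node 2 can switch to LFU (1.4 → 3.6). Not NE.
(LRU, LRU, Full): Node 3 can switch to ARC (4.1 → 5.7). Not NE.
(LRU, LFU, ARC): Node 1 can switch to Off (1 → 2.4). Not NE.
(LRU, LFU, Full): Node 1 can switch to Off (4.6 → 5.9). Not NE.
(LFU, LRU, ARC): Node 1 can switch to LRU (5.4 → 5.8). Not NE.
(LFU, LRU, Full): Node 1 can switch to Off (1.5 → 2). Not NE.
(LFU, LFU, ARC): Node 2 can switch to LRU (2.7 → 3.9). Not NE.
(LFU, LFU, Full): Node 1 can switch to Off (3.6 → 5.9). Not NE.

The unique pure-strategy Nash equilibrium is (Off, LFU, Full).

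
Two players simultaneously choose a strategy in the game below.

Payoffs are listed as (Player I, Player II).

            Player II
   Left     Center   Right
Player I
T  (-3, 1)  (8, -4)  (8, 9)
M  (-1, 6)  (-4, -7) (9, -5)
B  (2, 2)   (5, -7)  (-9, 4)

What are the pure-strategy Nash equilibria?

This game has no pure Nash equilibrium.

Player I against Left: payoffs -3, -1, 2 → best response B.
Player I against Center: payoffs 8, -4, 5 → best response T.
Player I against Right: payoffs 8, 9, -9 → best response M.
Player II against T: payoffs 1, -4, 9 → best response Right.
Player II against M: payoffs 6, -7, -5 → best response Left.
Player II against B: payoffs 2, -7, 4 → best response Right.
No profile is a mutual best response for all players.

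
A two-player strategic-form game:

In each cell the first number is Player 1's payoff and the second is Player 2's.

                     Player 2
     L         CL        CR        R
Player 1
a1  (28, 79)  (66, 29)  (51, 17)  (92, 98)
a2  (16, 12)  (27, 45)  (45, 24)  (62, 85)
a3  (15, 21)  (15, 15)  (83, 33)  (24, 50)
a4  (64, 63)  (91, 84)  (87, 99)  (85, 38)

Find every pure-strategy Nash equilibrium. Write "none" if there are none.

(a1, L): Player 1 can switch to a4 (28 → 64). Not NE.
(a1, CL): Player 1 can switch to a4 (66 → 91). Not NE.
(a1, CR): Player 1 can switch to a3 (51 → 83). Not NE.
(a1, R): Player 1 gets 92, best alternative 85; Player 2 gets 98, best alternative 79. No profitable deviation — NE.
(a2, L): Player 1 can switch to a1 (16 → 28). Not NE.
(a2, CL): Player 1 can switch to a1 (27 → 66). Not NE.
(a2, CR): Player 1 can switch to a1 (45 → 51). Not NE.
(a2, R): Player 1 can switch to a1 (62 → 92). Not NE.
(a3, L): Player 1 can switch to a1 (15 → 28). Not NE.
(a3, CL): Player 1 can switch to a1 (15 → 66). Not NE.
(a3, CR): Player 1 can switch to a4 (83 → 87). Not NE.
(a4, CR): Player 1 gets 87, best alternative 83; Player 2 gets 99, best alternative 84. No profitable deviation — NE.
(The remaining 4 profiles each have a profitable deviation by the same check.)

(a1, R), (a4, CR)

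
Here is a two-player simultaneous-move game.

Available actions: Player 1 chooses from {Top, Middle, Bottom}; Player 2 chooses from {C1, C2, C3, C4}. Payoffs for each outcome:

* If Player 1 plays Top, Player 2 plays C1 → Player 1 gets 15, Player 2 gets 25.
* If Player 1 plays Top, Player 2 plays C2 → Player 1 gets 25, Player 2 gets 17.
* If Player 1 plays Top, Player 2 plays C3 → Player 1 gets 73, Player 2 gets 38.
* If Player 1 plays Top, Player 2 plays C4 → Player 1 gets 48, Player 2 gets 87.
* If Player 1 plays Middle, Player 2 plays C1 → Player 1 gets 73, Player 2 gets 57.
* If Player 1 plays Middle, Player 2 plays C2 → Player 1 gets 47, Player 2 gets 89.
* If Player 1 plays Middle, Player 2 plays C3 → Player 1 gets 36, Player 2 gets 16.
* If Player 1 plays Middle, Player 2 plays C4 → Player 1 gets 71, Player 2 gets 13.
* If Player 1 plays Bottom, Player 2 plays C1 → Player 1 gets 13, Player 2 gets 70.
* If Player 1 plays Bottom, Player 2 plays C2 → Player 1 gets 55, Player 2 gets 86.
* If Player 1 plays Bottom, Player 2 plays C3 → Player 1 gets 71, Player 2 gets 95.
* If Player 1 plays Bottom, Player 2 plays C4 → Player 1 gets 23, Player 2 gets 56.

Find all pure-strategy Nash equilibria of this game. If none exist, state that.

No pure-strategy Nash equilibrium.

Player 1 against C1: payoffs 15, 73, 13 → best response Middle.
Player 1 against C2: payoffs 25, 47, 55 → best response Bottom.
Player 1 against C3: payoffs 73, 36, 71 → best response Top.
Player 1 against C4: payoffs 48, 71, 23 → best response Middle.
Player 2 against Top: payoffs 25, 17, 38, 87 → best response C4.
Player 2 against Middle: payoffs 57, 89, 16, 13 → best response C2.
Player 2 against Bottom: payoffs 70, 86, 95, 56 → best response C3.
No profile is a mutual best response for all players.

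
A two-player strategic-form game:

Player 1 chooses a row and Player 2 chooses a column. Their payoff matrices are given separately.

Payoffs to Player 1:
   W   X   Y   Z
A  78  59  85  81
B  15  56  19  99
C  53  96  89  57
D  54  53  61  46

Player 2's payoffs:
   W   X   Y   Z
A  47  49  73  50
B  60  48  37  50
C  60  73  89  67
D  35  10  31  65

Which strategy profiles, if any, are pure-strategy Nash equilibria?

Player 1 against W: payoffs 78, 15, 53, 54 → best response A.
Player 1 against X: payoffs 59, 56, 96, 53 → best response C.
Player 1 against Y: payoffs 85, 19, 89, 61 → best response C.
Player 1 against Z: payoffs 81, 99, 57, 46 → best response B.
Player 2 against A: payoffs 47, 49, 73, 50 → best response Y.
Player 2 against B: payoffs 60, 48, 37, 50 → best response W.
Player 2 against C: payoffs 60, 73, 89, 67 → best response Y.
Player 2 against D: payoffs 35, 10, 31, 65 → best response Z.
Mutual best responses: (C, Y).

The unique pure-strategy Nash equilibrium is (C, Y).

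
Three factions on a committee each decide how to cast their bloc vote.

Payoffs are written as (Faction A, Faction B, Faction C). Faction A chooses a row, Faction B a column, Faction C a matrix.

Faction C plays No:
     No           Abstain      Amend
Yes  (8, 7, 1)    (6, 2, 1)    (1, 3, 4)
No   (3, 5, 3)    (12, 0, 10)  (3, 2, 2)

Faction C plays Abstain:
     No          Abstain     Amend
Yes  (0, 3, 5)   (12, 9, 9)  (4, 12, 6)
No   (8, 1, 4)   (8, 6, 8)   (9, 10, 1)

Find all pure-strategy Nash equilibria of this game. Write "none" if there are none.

There is no pure-strategy Nash equilibrium.

Mark each player's best response to every combination of opponents' strategies; a profile where every player is best-responding is a pure Nash equilibrium.
Faction A against (No, No): payoffs 8, 3 → best response Yes.
Faction A against (No, Abstain): payoffs 0, 8 → best response No.
Faction A against (Abstain, No): payoffs 6, 12 → best response No.
Faction A against (Abstain, Abstain): payoffs 12, 8 → best response Yes.
Faction A against (Amend, No): payoffs 1, 3 → best response No.
Faction A against (Amend, Abstain): payoffs 4, 9 → best response No.
Faction B against (Yes, No): payoffs 7, 2, 3 → best response No.
Faction B against (Yes, Abstain): payoffs 3, 9, 12 → best response Amend.
Faction B against (No, No): payoffs 5, 0, 2 → best response No.
Faction B against (No, Abstain): payoffs 1, 6, 10 → best response Amend.
Faction C against (Yes, No): payoffs 1, 5 → best response Abstain.
Faction C against (Yes, Abstain): payoffs 1, 9 → best response Abstain.
Faction C against (Yes, Amend): payoffs 4, 6 → best response Abstain.
Faction C against (No, No): payoffs 3, 4 → best response Abstain.
Faction C against (No, Abstain): payoffs 10, 8 → best response No.
Faction C against (No, Amend): payoffs 2, 1 → best response No.
No profile is a mutual best response for all players.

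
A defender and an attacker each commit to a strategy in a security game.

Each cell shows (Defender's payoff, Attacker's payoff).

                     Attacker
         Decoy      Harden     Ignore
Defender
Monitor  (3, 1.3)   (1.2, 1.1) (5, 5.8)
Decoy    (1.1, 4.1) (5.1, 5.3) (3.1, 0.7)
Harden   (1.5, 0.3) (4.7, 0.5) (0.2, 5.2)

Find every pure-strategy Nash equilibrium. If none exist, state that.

(Monitor, Decoy): Attacker can switch to Ignore (1.3 → 5.8). Not NE.
(Monitor, Harden): Defender can switch to Decoy (1.2 → 5.1). Not NE.
(Monitor, Ignore): Defender gets 5, best alternative 3.1; Attacker gets 5.8, best alternative 1.3. No profitable deviation — NE.
(Decoy, Decoy): Defender can switch to Monitor (1.1 → 3). Not NE.
(Decoy, Harden): Defender gets 5.1, best alternative 4.7; Attacker gets 5.3, best alternative 4.1. No profitable deviation — NE.
(Decoy, Ignore): Defender can switch to Monitor (3.1 → 5). Not NE.
(Harden, Decoy): Defender can switch to Monitor (1.5 → 3). Not NE.
(Harden, Harden): Defender can switch to Decoy (4.7 → 5.1). Not NE.
(Harden, Ignore): Defender can switch to Monitor (0.2 → 5). Not NE.

The pure Nash equilibria are (Monitor, Ignore); (Decoy, Harden).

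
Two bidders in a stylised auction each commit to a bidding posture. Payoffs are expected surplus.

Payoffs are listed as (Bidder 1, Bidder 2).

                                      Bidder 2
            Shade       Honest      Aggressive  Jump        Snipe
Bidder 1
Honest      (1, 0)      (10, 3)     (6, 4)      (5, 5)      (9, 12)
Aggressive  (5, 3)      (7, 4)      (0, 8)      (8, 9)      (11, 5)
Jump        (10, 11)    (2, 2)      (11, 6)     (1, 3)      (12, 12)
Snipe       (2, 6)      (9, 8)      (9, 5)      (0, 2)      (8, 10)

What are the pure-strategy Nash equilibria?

Pure-strategy Nash equilibria: (Aggressive, Jump) and (Jump, Snipe)

Bidder 1 against Shade: payoffs 1, 5, 10, 2 → best response Jump.
Bidder 1 against Honest: payoffs 10, 7, 2, 9 → best response Honest.
Bidder 1 against Aggressive: payoffs 6, 0, 11, 9 → best response Jump.
Bidder 1 against Jump: payoffs 5, 8, 1, 0 → best response Aggressive.
Bidder 1 against Snipe: payoffs 9, 11, 12, 8 → best response Jump.
Bidder 2 against Honest: payoffs 0, 3, 4, 5, 12 → best response Snipe.
Bidder 2 against Aggressive: payoffs 3, 4, 8, 9, 5 → best response Jump.
Bidder 2 against Jump: payoffs 11, 2, 6, 3, 12 → best response Snipe.
Bidder 2 against Snipe: payoffs 6, 8, 5, 2, 10 → best response Snipe.
Mutual best responses: (Aggressive, Jump); (Jump, Snipe).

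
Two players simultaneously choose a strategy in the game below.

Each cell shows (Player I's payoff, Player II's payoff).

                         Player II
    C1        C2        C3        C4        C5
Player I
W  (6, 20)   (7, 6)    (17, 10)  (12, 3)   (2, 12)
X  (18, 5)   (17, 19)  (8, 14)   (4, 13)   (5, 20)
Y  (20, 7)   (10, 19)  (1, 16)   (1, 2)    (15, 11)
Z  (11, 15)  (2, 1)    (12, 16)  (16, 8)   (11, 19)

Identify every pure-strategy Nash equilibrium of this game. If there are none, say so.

No pure-strategy Nash equilibrium.

Player I against C1: payoffs 6, 18, 20, 11 → best response Y.
Player I against C2: payoffs 7, 17, 10, 2 → best response X.
Player I against C3: payoffs 17, 8, 1, 12 → best response W.
Player I against C4: payoffs 12, 4, 1, 16 → best response Z.
Player I against C5: payoffs 2, 5, 15, 11 → best response Y.
Player II against W: payoffs 20, 6, 10, 3, 12 → best response C1.
Player II against X: payoffs 5, 19, 14, 13, 20 → best response C5.
Player II against Y: payoffs 7, 19, 16, 2, 11 → best response C2.
Player II against Z: payoffs 15, 1, 16, 8, 19 → best response C5.
No profile is a mutual best response for all players.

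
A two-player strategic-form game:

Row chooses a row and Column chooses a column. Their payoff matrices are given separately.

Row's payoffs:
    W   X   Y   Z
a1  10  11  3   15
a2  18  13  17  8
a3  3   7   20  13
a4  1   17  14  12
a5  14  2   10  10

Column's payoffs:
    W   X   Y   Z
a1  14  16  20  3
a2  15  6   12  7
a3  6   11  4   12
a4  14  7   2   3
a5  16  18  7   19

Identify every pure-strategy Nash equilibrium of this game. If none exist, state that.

Row against W: payoffs 10, 18, 3, 1, 14 → best response a2.
Row against X: payoffs 11, 13, 7, 17, 2 → best response a4.
Row against Y: payoffs 3, 17, 20, 14, 10 → best response a3.
Row against Z: payoffs 15, 8, 13, 12, 10 → best response a1.
Column against a1: payoffs 14, 16, 20, 3 → best response Y.
Column against a2: payoffs 15, 6, 12, 7 → best response W.
Column against a3: payoffs 6, 11, 4, 12 → best response Z.
Column against a4: payoffs 14, 7, 2, 3 → best response W.
Column against a5: payoffs 16, 18, 7, 19 → best response Z.
Mutual best responses: (a2, W).

(a2, W)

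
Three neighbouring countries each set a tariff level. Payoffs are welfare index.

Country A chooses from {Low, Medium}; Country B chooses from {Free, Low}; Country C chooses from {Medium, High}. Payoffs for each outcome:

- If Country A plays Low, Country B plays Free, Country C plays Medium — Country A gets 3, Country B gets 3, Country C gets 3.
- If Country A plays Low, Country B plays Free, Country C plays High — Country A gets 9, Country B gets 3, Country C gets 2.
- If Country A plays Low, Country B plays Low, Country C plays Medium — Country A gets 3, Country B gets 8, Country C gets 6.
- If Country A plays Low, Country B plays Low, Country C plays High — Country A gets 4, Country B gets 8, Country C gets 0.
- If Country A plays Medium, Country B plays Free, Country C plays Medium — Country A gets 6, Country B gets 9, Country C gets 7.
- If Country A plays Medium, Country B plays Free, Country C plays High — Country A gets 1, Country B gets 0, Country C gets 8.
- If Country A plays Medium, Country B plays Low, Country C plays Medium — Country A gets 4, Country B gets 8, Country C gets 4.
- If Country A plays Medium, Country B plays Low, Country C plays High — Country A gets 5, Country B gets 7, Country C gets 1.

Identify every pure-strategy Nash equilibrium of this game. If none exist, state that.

This game has no pure Nash equilibrium.

For each player, find the best response to each opponent profile; mutual best responses are the pure NE.
Country A against (Free, Medium): payoffs 3, 6 → best response Medium.
Country A against (Free, High): payoffs 9, 1 → best response Low.
Country A against (Low, Medium): payoffs 3, 4 → best response Medium.
Country A against (Low, High): payoffs 4, 5 → best response Medium.
Country B against (Low, Medium): payoffs 3, 8 → best response Low.
Country B against (Low, High): payoffs 3, 8 → best response Low.
Country B against (Medium, Medium): payoffs 9, 8 → best response Free.
Country B against (Medium, High): payoffs 0, 7 → best response Low.
Country C against (Low, Free): payoffs 3, 2 → best response Medium.
Country C against (Low, Low): payoffs 6, 0 → best response Medium.
Country C against (Medium, Free): payoffs 7, 8 → best response High.
Country C against (Medium, Low): payoffs 4, 1 → best response Medium.
No profile is a mutual best response for all players.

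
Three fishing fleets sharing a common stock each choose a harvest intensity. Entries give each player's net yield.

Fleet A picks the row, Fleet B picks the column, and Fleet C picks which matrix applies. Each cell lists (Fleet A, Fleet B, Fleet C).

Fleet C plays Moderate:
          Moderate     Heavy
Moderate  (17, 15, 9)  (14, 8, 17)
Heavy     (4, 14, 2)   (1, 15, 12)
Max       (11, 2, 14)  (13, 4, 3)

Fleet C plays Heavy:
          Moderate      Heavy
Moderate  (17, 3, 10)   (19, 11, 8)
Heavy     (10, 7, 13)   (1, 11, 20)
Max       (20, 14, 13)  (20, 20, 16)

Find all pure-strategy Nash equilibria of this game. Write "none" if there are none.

(Moderate, Moderate, Moderate): Fleet C can switch to Heavy (9 → 10). Not NE.
(Moderate, Moderate, Heavy): Fleet A can switch to Max (17 → 20). Not NE.
(Moderate, Heavy, Moderate): Fleet B can switch to Moderate (8 → 15). Not NE.
(Moderate, Heavy, Heavy): Fleet A can switch to Max (19 → 20). Not NE.
(Heavy, Moderate, Moderate): Fleet A can switch to Moderate (4 → 17). Not NE.
(Heavy, Moderate, Heavy): Fleet A can switch to Moderate (10 → 17). Not NE.
(Heavy, Heavy, Moderate): Fleet A can switch to Moderate (1 → 14). Not NE.
(Heavy, Heavy, Heavy): Fleet A can switch to Moderate (1 → 19). Not NE.
(Max, Heavy, Heavy): Fleet A gets 20, best alternative 19; Fleet B gets 20, best alternative 14; Fleet C gets 16, best alternative 3. No profitable deviation — NE.
(The remaining 3 profiles each have a profitable deviation by the same check.)

Pure NE: (Max, Heavy, Heavy)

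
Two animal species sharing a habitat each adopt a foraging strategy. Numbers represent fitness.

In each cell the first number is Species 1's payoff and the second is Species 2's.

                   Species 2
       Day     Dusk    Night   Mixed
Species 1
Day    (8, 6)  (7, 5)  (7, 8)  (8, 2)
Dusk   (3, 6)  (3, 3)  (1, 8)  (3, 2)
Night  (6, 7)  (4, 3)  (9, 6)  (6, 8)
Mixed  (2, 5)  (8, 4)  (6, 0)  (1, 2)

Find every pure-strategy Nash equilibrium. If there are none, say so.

none

Species 1 against Day: payoffs 8, 3, 6, 2 → best response Day.
Species 1 against Dusk: payoffs 7, 3, 4, 8 → best response Mixed.
Species 1 against Night: payoffs 7, 1, 9, 6 → best response Night.
Species 1 against Mixed: payoffs 8, 3, 6, 1 → best response Day.
Species 2 against Day: payoffs 6, 5, 8, 2 → best response Night.
Species 2 against Dusk: payoffs 6, 3, 8, 2 → best response Night.
Species 2 against Night: payoffs 7, 3, 6, 8 → best response Mixed.
Species 2 against Mixed: payoffs 5, 4, 0, 2 → best response Day.
No profile is a mutual best response for all players.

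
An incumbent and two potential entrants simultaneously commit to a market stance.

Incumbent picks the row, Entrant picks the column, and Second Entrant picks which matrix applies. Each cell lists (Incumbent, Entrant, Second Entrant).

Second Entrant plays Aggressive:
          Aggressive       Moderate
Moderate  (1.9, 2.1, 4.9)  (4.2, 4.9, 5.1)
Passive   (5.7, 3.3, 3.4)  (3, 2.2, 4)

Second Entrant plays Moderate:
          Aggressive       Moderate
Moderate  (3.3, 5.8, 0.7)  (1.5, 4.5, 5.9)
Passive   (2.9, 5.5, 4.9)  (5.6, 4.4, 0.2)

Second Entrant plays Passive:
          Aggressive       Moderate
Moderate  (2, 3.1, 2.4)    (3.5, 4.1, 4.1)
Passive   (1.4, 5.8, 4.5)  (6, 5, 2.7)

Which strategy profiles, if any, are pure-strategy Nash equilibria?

No pure-strategy Nash equilibrium.

(Moderate, Aggressive, Aggressive): Incumbent can switch to Passive (1.9 → 5.7). Not NE.
(Moderate, Aggressive, Moderate): Second Entrant can switch to Aggressive (0.7 → 4.9). Not NE.
(Moderate, Aggressive, Passive): Entrant can switch to Moderate (3.1 → 4.1). Not NE.
(Moderate, Moderate, Aggressive): Second Entrant can switch to Moderate (5.1 → 5.9). Not NE.
(Moderate, Moderate, Moderate): Incumbent can switch to Passive (1.5 → 5.6). Not NE.
(Moderate, Moderate, Passive): Incumbent can switch to Passive (3.5 → 6). Not NE.
(Passive, Aggressive, Aggressive): Second Entrant can switch to Moderate (3.4 → 4.9). Not NE.
(Passive, Aggressive, Moderate): Incumbent can switch to Moderate (2.9 → 3.3). Not NE.
(The remaining 4 profiles each have a profitable deviation by the same check.)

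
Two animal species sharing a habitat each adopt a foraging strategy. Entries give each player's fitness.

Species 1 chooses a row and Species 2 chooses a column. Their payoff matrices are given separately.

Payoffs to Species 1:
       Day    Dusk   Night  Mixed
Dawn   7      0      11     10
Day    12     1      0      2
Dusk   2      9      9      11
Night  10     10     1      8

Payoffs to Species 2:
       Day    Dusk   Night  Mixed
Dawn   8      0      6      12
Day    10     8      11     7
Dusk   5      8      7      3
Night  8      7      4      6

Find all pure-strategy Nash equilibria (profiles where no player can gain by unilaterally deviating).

This game has no pure Nash equilibrium.

Check each profile: it is a Nash equilibrium iff no player can strictly gain by switching unilaterally.
(Dawn, Day): Species 1 can switch to Day (7 → 12). Not NE.
(Dawn, Dusk): Species 1 can switch to Day (0 → 1). Not NE.
(Dawn, Night): Species 2 can switch to Day (6 → 8). Not NE.
(Dawn, Mixed): Species 1 can switch to Dusk (10 → 11). Not NE.
(Day, Day): Species 2 can switch to Night (10 → 11). Not NE.
(Day, Dusk): Species 1 can switch to Dusk (1 → 9). Not NE.
(The remaining 10 profiles each have a profitable deviation by the same check.)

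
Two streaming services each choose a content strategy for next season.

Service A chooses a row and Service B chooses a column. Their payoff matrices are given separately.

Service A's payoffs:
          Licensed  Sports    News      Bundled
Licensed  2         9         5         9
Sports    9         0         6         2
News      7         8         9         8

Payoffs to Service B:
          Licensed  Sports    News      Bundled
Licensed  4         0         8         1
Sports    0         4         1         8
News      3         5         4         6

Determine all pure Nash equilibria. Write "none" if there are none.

Service A against Licensed: payoffs 2, 9, 7 → best response Sports.
Service A against Sports: payoffs 9, 0, 8 → best response Licensed.
Service A against News: payoffs 5, 6, 9 → best response News.
Service A against Bundled: payoffs 9, 2, 8 → best response Licensed.
Service B against Licensed: payoffs 4, 0, 8, 1 → best response News.
Service B against Sports: payoffs 0, 4, 1, 8 → best response Bundled.
Service B against News: payoffs 3, 5, 4, 6 → best response Bundled.
No profile is a mutual best response for all players.

There is no pure-strategy Nash equilibrium.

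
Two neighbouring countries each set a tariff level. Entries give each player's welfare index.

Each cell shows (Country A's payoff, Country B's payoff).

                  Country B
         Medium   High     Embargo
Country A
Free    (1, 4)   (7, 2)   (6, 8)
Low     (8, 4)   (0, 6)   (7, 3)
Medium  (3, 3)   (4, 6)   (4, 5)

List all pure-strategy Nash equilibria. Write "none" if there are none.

(Free, Medium): Country A can switch to Low (1 → 8). Not NE.
(Free, High): Country B can switch to Medium (2 → 4). Not NE.
(Free, Embargo): Country A can switch to Low (6 → 7). Not NE.
(Low, Medium): Country B can switch to High (4 → 6). Not NE.
(Low, High): Country A can switch to Free (0 → 7). Not NE.
(Low, Embargo): Country B can switch to Medium (3 → 4). Not NE.
(The remaining 3 profiles each have a profitable deviation by the same check.)

none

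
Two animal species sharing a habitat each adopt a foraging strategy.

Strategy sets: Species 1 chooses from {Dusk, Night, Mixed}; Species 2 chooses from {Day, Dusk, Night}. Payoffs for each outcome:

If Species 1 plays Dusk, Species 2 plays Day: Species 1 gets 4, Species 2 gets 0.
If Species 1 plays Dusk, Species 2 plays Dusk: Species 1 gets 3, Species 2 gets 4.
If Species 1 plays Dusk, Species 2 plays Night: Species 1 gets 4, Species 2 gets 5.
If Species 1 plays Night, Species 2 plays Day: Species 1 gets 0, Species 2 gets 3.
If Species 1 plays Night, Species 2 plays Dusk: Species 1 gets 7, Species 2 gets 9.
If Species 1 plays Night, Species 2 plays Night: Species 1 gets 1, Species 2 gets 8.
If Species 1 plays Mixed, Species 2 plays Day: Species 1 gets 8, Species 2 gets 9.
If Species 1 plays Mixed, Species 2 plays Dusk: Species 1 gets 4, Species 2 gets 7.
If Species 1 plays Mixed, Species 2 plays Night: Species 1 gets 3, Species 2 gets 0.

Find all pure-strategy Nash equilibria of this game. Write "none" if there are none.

(Dusk, Day): Species 1 can switch to Mixed (4 → 8). Not NE.
(Dusk, Dusk): Species 1 can switch to Night (3 → 7). Not NE.
(Dusk, Night): Species 1 gets 4, best alternative 3; Species 2 gets 5, best alternative 4. No profitable deviation — NE.
(Night, Day): Species 1 can switch to Dusk (0 → 4). Not NE.
(Night, Dusk): Species 1 gets 7, best alternative 4; Species 2 gets 9, best alternative 8. No profitable deviation — NE.
(Night, Night): Species 1 can switch to Dusk (1 → 4). Not NE.
(Mixed, Day): Species 1 gets 8, best alternative 4; Species 2 gets 9, best alternative 7. No profitable deviation — NE.
(Mixed, Dusk): Species 1 can switch to Night (4 → 7). Not NE.
(Mixed, Night): Species 1 can switch to Dusk (3 → 4). Not NE.

Pure-strategy Nash equilibria: (Dusk, Night); (Night, Dusk); (Mixed, Day)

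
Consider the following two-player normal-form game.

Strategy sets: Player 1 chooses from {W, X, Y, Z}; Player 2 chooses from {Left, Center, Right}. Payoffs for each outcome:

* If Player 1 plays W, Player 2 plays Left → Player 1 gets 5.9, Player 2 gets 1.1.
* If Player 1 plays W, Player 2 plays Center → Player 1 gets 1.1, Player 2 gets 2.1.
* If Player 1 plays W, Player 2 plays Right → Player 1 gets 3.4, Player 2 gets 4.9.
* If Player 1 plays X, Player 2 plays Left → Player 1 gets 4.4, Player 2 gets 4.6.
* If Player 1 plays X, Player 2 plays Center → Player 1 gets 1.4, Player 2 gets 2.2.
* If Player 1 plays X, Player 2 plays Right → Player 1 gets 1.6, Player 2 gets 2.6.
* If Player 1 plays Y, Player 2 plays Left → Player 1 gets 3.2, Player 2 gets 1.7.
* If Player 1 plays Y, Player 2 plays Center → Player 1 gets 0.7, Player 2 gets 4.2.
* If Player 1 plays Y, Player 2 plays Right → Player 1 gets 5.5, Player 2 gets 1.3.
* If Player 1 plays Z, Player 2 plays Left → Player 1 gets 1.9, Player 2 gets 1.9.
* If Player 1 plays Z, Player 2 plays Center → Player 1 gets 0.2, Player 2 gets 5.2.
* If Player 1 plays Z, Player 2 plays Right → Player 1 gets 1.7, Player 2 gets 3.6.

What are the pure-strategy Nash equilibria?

Player 1 against Left: payoffs 5.9, 4.4, 3.2, 1.9 → best response W.
Player 1 against Center: payoffs 1.1, 1.4, 0.7, 0.2 → best response X.
Player 1 against Right: payoffs 3.4, 1.6, 5.5, 1.7 → best response Y.
Player 2 against W: payoffs 1.1, 2.1, 4.9 → best response Right.
Player 2 against X: payoffs 4.6, 2.2, 2.6 → best response Left.
Player 2 against Y: payoffs 1.7, 4.2, 1.3 → best response Center.
Player 2 against Z: payoffs 1.9, 5.2, 3.6 → best response Center.
No profile is a mutual best response for all players.

none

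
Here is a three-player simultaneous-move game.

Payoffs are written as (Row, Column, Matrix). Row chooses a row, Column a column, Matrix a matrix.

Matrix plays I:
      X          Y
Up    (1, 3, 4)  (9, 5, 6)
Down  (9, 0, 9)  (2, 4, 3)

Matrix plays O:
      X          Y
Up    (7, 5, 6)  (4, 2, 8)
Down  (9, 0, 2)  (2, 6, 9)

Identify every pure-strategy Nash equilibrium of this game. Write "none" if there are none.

none

(Up, X, I): Row can switch to Down (1 → 9). Not NE.
(Up, X, O): Row can switch to Down (7 → 9). Not NE.
(Up, Y, I): Matrix can switch to O (6 → 8). Not NE.
(Up, Y, O): Column can switch to X (2 → 5). Not NE.
(Down, X, I): Column can switch to Y (0 → 4). Not NE.
(Down, X, O): Column can switch to Y (0 → 6). Not NE.
(Down, Y, I): Row can switch to Up (2 → 9). Not NE.
(Down, Y, O): Row can switch to Up (2 → 4). Not NE.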